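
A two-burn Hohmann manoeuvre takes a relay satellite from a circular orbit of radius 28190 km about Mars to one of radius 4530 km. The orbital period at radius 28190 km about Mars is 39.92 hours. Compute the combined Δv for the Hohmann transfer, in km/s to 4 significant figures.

Δv = 1.545 km/s

From Kepler's third law T² = 4π²r³/μ at r = 28190 km, T = 39.92 hours = 39.92 × 3600 s = 1.43712×10^5 s: μ = 4π²r³/T² = 42821.2 km³/s².
Transfer-ellipse semi-major axis a_t = (r₁ + r₂)/2 = (28190 + 4530)/2 = 16360 km.
At r₁ the circular-orbit speed is v₁ = √(μ/r₁) = 1.23249 km/s.
On the transfer ellipse at r₁, v² = μ(2/r − 1/a) gives v_a = √[μ(2/r₁ − 1/a_t)] = 0.648544 km/s.
First burn Δv₁ = |v_a − v₁| = 0.5839 km/s.
Circular speed at r₂: v₂ = √(μ/r₂) = 3.07454 km/s.
Transfer-orbit speed at r₂: v_p = √[μ(2/r₂ − 1/a_t)] = 4.03586 km/s.
Second burn Δv₂ = |v₂ − v_p| = 0.9613 km/s.
Total Δv = Δv₁ + Δv₂ = 1.545 km/s.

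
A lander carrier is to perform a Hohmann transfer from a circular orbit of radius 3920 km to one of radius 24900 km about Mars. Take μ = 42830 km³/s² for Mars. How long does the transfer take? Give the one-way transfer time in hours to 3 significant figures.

Transfer-ellipse semi-major axis a_t = (r₁ + r₂)/2 = (3920 + 24900)/2 = 14410 km.
Half the transfer-orbit period gives t = π√(a_t³/μ) = 26260 s.
Converting: 26260 s ÷ 3600 s/hour = 7.29 hours.

t = 7.29 hours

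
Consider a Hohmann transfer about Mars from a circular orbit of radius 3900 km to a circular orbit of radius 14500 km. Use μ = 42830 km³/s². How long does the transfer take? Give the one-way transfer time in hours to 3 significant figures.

Transfer-ellipse semi-major axis a_t = (r₁ + r₂)/2 = (3900 + 14500)/2 = 9200 km.
Transfer time t = π√(a_t³/μ) = π√((9200)³ / 42830) = 13400 s.
Converting: 13400 s ÷ 3600 s/hour = 3.72 hours.

t = 3.72 hours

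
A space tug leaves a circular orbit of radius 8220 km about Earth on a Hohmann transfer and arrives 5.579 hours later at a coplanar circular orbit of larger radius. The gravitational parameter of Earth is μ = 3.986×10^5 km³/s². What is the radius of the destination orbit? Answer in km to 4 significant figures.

r₂ = 42480 km

Transfer time t = 5.579 hours = 20084.4 s, and t = π√(a_t³/μ).
So a_t = (μ t²/π²)^(1/3) = (3.986×10^5 × (20084.4)² / π²)^(1/3) = 25350 km.
Since a_t = (r₁ + r₂)/2, r₂ = 2a_t − r₁ = 2×25350 − 8220 = 42480 km.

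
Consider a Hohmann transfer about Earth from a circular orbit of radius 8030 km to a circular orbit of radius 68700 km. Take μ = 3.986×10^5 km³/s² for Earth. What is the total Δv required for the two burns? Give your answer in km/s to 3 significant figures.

Transfer-ellipse semi-major axis a_t = (r₁ + r₂)/2 = (8030 + 68700)/2 = 38365 km.
At r₁ the circular-orbit speed is v₁ = √(μ/r₁) = 7.04548 km/s.
Transfer-orbit speed at r₁ (vis-viva equation): v_p = √[μ(2/r₁ − 1/a_t)] = 9.42804 km/s.
First burn Δv₁ = |v_p − v₁| = 2.3826 km/s.
Circular speed at r₂: v₂ = √(μ/r₂) = 2.4087 km/s.
Transfer-orbit speed at r₂: v_a = √[μ(2/r₂ − 1/a_t)] = 1.1020 km/s.
Second burn Δv₂ = |v₂ − v_a| = 1.3067 km/s.
Total Δv = Δv₁ + Δv₂ = 3.689 km/s.

Δv = 3.69 km/s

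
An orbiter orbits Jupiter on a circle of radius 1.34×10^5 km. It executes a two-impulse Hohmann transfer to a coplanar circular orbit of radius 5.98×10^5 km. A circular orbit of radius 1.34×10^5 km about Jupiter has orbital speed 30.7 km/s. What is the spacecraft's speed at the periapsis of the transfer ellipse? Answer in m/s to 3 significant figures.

From the circular-orbit relation v² = μ/r at r = 1.34×10^5 km: μ = v²r = (30.7)² × 1.34×10^5 = 1.26294×10^8 km³/s².
Semi-major axis of the transfer orbit: a_t = (1.340×10^5 + 5.980×10^5)/2 = 3.660×10^5 km.
At periapsis, r = 1.340×10^5 km.
Vis-viva: v = √[μ(2/r − 1/a_t)] = √[1.26294×10^8 × (2/1.340×10^5 − 1/3.660×10^5)] = 39.24 km/s.

v = 39200 m/s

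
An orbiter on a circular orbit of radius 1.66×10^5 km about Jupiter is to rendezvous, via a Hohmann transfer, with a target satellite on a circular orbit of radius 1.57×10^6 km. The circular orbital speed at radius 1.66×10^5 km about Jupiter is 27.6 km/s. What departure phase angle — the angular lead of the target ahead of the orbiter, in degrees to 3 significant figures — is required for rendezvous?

From the circular-orbit relation v² = μ/r at r = 1.66×10^5 km: μ = v²r = (27.6)² × 1.66×10^5 = 1.26452×10^8 km³/s².
Semi-major axis of the transfer orbit: a_t = (1.660×10^5 + 1.570×10^6)/2 = 8.680×10^5 km.
The half-period of the transfer ellipse is t = π√(a_t³/μ) = 2.2593×10^5 s.
The target's mean motion on its circular orbit is ω₂ = √(μ/r₂³) = 5.7163×10^-6 rad/s.
Angle swept by the target during transfer: ω₂·t = 1.2915 rad = 74.00°.
The orbiter traverses 180° on the transfer ellipse, so the target must lead by 180° − 74.00° = 106°.

φ = 106°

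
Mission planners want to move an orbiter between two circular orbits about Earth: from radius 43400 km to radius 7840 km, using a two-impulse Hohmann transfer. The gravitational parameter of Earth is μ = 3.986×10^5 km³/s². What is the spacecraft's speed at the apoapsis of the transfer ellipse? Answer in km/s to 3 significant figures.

v = 1.68 km/s

Semi-major axis of the transfer orbit: a_t = (43400 + 7840)/2 = 25620 km.
The apoapsis of the transfer ellipse is at r = 43400 km.
From the vis-viva equation, v = √[μ(2/r − 1/a_t)] = 1.676 km/s.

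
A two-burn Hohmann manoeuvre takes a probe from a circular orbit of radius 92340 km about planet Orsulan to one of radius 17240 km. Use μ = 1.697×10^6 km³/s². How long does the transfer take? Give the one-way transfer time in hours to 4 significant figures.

The Hohmann ellipse has a_t = (r₁ + r₂)/2 = 54790 km.
Transfer time t = π√(a_t³/μ) = π√((54790)³ / 1.697×10^6) = 30929 s.
Converting: 30929 s ÷ 3600 s/hour = 8.591 hours.

t = 8.591 hours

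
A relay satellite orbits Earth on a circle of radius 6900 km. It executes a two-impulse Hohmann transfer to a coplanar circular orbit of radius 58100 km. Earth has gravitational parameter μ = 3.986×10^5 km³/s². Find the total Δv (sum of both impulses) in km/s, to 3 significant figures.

Δv = 3.97 km/s

Transfer-ellipse semi-major axis a_t = (r₁ + r₂)/2 = (6900 + 58100)/2 = 32500 km.
Circular speed at r₁: v₁ = √(μ/r₁) = √(3.986×10^5/6900) = 7.60053 km/s.
Transfer-orbit speed at r₁ (vis-viva): v_p = √[μ(2/r₁ − 1/a_t)] = 10.1623 km/s.
First burn Δv₁ = |v_p − v₁| = 2.562 km/s.
Circular speed at r₂: v₂ = √(μ/r₂) = 2.619 km/s.
Transfer-orbit speed at r₂: v_a = √[μ(2/r₂ − 1/a_t)] = 1.207 km/s.
Second burn Δv₂ = |v₂ − v_a| = 1.412 km/s.
Total Δv = Δv₁ + Δv₂ = 3.974 km/s.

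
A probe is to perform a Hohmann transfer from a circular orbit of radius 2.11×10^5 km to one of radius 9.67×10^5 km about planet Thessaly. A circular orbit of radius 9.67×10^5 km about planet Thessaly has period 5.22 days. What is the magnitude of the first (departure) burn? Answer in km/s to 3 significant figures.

Δv₁ = 8.11 km/s

From Kepler's third law T² = 4π²r³/μ at r = 9.67×10^5 km, T = 5.22 days = 5.22 × 86400 s = 4.51008×10^5 s: μ = 4π²r³/T² = 1.75497×10^8 km³/s².
The Hohmann ellipse has a_t = (r₁ + r₂)/2 = 5.890×10^5 km.
On the circular orbit at r = 2.110×10^5 km, v_c = √(μ/r) = 28.840 km/s.
Vis-viva on the transfer ellipse at r = 2.110×10^5 km gives v_t = √[μ(2/r − 1/a_t)] = 36.953 km/s.
Δv₁ = |v_t − v_c| = |36.953 − 28.840| = 8.113 km/s.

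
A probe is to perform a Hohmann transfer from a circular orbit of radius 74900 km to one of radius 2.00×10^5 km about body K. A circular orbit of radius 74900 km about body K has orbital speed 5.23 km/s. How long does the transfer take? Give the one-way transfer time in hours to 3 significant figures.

From the circular-orbit relation v² = μ/r at r = 74900 km: μ = v²r = (5.23)² × 74900 = 2.04873×10^6 km³/s².
The Hohmann ellipse has a_t = (r₁ + r₂)/2 = 1.3745×10^5 km.
Half the transfer-orbit period gives t = π√(a_t³/μ) = 1.118×10^5 s.
Converting: 1.118×10^5 s ÷ 3600 s/hour = 31.1 hours.

t = 31.1 hours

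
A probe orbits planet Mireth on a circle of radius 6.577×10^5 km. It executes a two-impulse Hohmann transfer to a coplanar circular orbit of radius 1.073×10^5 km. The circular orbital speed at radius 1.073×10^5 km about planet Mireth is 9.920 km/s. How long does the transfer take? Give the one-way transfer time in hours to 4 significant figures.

t = 63.53 hours

From the circular-orbit relation v² = μ/r at r = 1.073×10^5 km: μ = v²r = (9.920)² × 1.073×10^5 = 1.05590×10^7 km³/s².
The Hohmann ellipse has a_t = (r₁ + r₂)/2 = 3.825×10^5 km.
Transfer time t = π√(a_t³/μ) = π√((3.825×10^5)³ / 1.05590×10^7) = 2.287×10^5 s.
Converting: 2.287×10^5 s ÷ 3600 s/hour = 63.53 hours.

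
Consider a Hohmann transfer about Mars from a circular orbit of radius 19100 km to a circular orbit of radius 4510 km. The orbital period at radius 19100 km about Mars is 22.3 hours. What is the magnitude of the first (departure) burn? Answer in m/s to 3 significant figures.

Δv₁ = 571 m/s

From Kepler's third law T² = 4π²r³/μ at r = 19100 km, T = 22.3 hours = 22.3 × 3600 s = 80280 s: μ = 4π²r³/T² = 42682.0 km³/s².
Transfer-ellipse semi-major axis a_t = (r₁ + r₂)/2 = (19100 + 4510)/2 = 11805 km.
Circular speed at r = 19100 km: v_c = √(μ/r) = 1.4949 km/s.
Vis-viva on the transfer ellipse at r = 19100 km gives v_t = √[μ(2/r − 1/a_t)] = 0.92398 km/s.
Δv₁ = |v_t − v_c| = |0.92398 − 1.4949| = 0.5709 km/s.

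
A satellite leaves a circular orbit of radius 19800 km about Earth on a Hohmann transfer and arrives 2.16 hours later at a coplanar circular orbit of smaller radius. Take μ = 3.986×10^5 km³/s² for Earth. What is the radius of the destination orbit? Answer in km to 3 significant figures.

r₂ = 7130 km

Transfer time t = 2.16 hours = 7776 s, and t = π√(a_t³/μ).
So a_t = (μ t²/π²)^(1/3) = (3.986×10^5 × (7776)² / π²)^(1/3) = 13466 km.
Since a_t = (r₁ + r₂)/2, r₂ = 2a_t − r₁ = 2×13466 − 19800 = 7132 km.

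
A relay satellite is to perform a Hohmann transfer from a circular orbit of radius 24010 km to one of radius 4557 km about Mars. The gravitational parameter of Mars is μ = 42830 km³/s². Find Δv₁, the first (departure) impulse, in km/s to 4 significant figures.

The Hohmann ellipse has a_t = (r₁ + r₂)/2 = 14283.5 km.
Circular speed at r = 24010 km: v_c = √(μ/r) = 1.3356 km/s.
Transfer-orbit speed at the same r (vis-viva, a = a_t): v_t = √[μ(2/r − 1/a_t)] = 0.75440 km/s.
Δv₁ = |v_t − v_c| = |0.75440 − 1.3356| = 0.5812 km/s.

Δv₁ = 0.5812 km/s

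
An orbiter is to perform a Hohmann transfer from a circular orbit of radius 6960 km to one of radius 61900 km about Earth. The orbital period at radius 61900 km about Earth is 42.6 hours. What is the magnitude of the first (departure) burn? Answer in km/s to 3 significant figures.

Δv₁ = 2.58 km/s

From Kepler's third law T² = 4π²r³/μ at r = 61900 km, T = 42.6 hours = 42.6 × 3600 s = 1.5336×10^5 s: μ = 4π²r³/T² = 3.98114×10^5 km³/s².
Transfer-ellipse semi-major axis a_t = (r₁ + r₂)/2 = (6960 + 61900)/2 = 34430 km.
Circular speed at r = 6960 km: v_c = √(μ/r) = 7.5631 km/s.
Vis-viva on the transfer ellipse at r = 6960 km gives v_t = √[μ(2/r − 1/a_t)] = 10.141 km/s.
Δv₁ = |v_t − v_c| = |10.141 − 7.5631| = 2.578 km/s.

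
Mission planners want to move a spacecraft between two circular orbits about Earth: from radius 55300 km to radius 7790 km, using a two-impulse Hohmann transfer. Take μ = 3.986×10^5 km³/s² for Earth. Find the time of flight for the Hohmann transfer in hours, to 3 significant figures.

Transfer-ellipse semi-major axis a_t = (r₁ + r₂)/2 = (55300 + 7790)/2 = 31545 km.
Half the transfer-orbit period gives t = π√(a_t³/μ) = 27880 s.
Converting: 27880 s ÷ 3600 s/hour = 7.74 hours.

t = 7.74 hours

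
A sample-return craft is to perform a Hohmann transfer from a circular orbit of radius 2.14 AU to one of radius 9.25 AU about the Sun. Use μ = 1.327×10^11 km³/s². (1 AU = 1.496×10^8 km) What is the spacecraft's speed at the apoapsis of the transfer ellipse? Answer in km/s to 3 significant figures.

v = 6.00 km/s

In km: r₁ = 2.14 × 1.496×10^8 = 3.20144×10^8 km; r₂ = 9.25 × 1.496×10^8 = 1.3838×10^9 km.
The Hohmann ellipse has a_t = (r₁ + r₂)/2 = 8.51972×10^8 km.
The apoapsis of the transfer ellipse is at r = 1.3838×10^9 km.
Vis-viva: v = √[μ(2/r − 1/a_t)] = √[1.327×10^11 × (2/1.3838×10^9 − 1/8.51972×10^8)] = 6.003 km/s.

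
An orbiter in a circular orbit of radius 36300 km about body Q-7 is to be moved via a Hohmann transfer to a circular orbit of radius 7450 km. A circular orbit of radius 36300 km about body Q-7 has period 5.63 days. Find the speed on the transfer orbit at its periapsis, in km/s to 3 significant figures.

From Kepler's third law T² = 4π²r³/μ at r = 36300 km, T = 5.63 days = 5.63 × 86400 s = 4.86432×10^5 s: μ = 4π²r³/T² = 7980.60 km³/s².
Semi-major axis of the transfer orbit: a_t = (36300 + 7450)/2 = 21875 km.
The periapsis of the transfer ellipse is at r = 7450 km.
From the vis-viva equation, v = √[μ(2/r − 1/a_t)] = 1.333 km/s.

v = 1.33 km/s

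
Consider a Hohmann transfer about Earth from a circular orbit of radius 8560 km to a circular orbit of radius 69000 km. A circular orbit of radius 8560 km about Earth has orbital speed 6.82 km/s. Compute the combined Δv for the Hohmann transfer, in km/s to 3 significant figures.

Δv = 3.55 km/s

From the circular-orbit relation v² = μ/r at r = 8560 km: μ = v²r = (6.82)² × 8560 = 3.98146×10^5 km³/s².
Transfer-ellipse semi-major axis a_t = (r₁ + r₂)/2 = (8560 + 69000)/2 = 38780 km.
Circular speed at r₁: v₁ = √(μ/r₁) = √(3.98146×10^5/8560) = 6.820 km/s.
Transfer-orbit speed at r₁ (vis-viva): v_p = √[μ(2/r₁ − 1/a_t)] = 9.097 km/s.
First burn Δv₁ = |v_p − v₁| = 2.277 km/s.
Circular speed at r₂: v₂ = √(μ/r₂) = 2.40213 km/s.
Transfer-orbit speed at r₂: v_a = √[μ(2/r₂ − 1/a_t)] = 1.12857 km/s.
Second burn Δv₂ = |v₂ − v_a| = 1.274 km/s.
Total Δv = Δv₁ + Δv₂ = 3.551 km/s.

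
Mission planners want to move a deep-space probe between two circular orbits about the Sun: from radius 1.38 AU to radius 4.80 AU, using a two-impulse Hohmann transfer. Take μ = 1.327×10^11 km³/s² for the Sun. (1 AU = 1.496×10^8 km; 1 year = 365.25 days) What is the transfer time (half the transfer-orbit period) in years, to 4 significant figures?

t = 2.716 years

In km: r₁ = 1.38 × 1.496×10^8 = 2.06448×10^8 km; r₂ = 4.80 × 1.496×10^8 = 7.1808×10^8 km.
Transfer-ellipse semi-major axis a_t = (r₁ + r₂)/2 = (2.06448×10^8 + 7.1808×10^8)/2 = 4.62264×10^8 km.
Half the transfer-orbit period gives t = π√(a_t³/μ) = 8.571×10^7 s.
Converting: 8.571×10^7 s ÷ 3.15576×10^7 s/year (365.25 × 86400) = 2.716 years.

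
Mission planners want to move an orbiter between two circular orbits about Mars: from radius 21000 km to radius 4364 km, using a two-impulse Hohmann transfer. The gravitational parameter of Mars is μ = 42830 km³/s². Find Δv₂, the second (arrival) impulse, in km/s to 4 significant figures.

Transfer-ellipse semi-major axis a_t = (r₁ + r₂)/2 = (21000 + 4364)/2 = 12682 km.
Circular speed at r = 4364 km: v_c = √(μ/r) = 3.1328 km/s.
Vis-viva on the transfer ellipse at r = 4364 km gives v_t = √[μ(2/r − 1/a_t)] = 4.0313 km/s.
Δv₂ = |v_t − v_c| = |4.0313 − 3.1328| = 0.8985 km/s.

Δv₂ = 0.8985 km/s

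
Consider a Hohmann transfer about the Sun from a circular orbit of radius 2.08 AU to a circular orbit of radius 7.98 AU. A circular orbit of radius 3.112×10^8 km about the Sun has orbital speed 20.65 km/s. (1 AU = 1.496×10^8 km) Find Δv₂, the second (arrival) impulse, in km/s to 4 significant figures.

Δv₂ = 3.763 km/s

From the circular-orbit relation v² = μ/r at r = 3.112×10^8 km: μ = v²r = (20.65)² × 3.112×10^8 = 1.32703×10^11 km³/s².
In km: r₁ = 2.08 × 1.496×10^8 = 3.11168×10^8 km; r₂ = 7.98 × 1.496×10^8 = 1.193808×10^9 km.
Semi-major axis of the transfer orbit: a_t = (3.11168×10^8 + 1.193808×10^9)/2 = 7.52488×10^8 km.
Circular speed at r = 1.193808×10^9 km: v_c = √(μ/r) = 10.543 km/s.
Transfer-orbit speed at the same r (vis-viva, a = a_t): v_t = √[μ(2/r − 1/a_t)] = 6.7799 km/s.
Δv₂ = |v_t − v_c| = |6.7799 − 10.543| = 3.763 km/s.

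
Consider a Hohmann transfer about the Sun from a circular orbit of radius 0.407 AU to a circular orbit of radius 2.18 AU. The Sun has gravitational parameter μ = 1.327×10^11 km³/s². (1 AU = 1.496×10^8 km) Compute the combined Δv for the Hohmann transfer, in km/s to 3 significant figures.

Δv = 22.8 km/s

In km: r₁ = 0.407 × 1.496×10^8 = 6.08872×10^7 km; r₂ = 2.18 × 1.496×10^8 = 3.26128×10^8 km.
The Hohmann ellipse has a_t = (r₁ + r₂)/2 = 1.935076×10^8 km.
Circular speed at r₁: v₁ = √(μ/r₁) = √(1.327×10^11/6.08872×10^7) = 46.684 km/s.
On the transfer ellipse at r₁, vis-viva gives v_p = √[μ(2/r₁ − 1/a_t)] = 60.606 km/s.
First burn Δv₁ = |v_p − v₁| = 13.92 km/s.
Circular speed at r₂: v₂ = √(μ/r₂) = 20.172 km/s.
Transfer-orbit speed at r₂: v_a = √[μ(2/r₂ − 1/a_t)] = 11.315 km/s.
Second burn Δv₂ = |v₂ − v_a| = 8.857 km/s.
Total Δv = Δv₁ + Δv₂ = 22.78 km/s.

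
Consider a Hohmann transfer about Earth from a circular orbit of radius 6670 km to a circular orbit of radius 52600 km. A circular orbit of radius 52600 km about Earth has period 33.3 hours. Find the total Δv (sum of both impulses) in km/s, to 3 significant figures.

Δv = 4.02 km/s

From Kepler's third law T² = 4π²r³/μ at r = 52600 km, T = 33.3 hours = 33.3 × 3600 s = 1.1988×10^5 s: μ = 4π²r³/T² = 3.99782×10^5 km³/s².
Transfer-ellipse semi-major axis a_t = (r₁ + r₂)/2 = (6670 + 52600)/2 = 29635 km.
At r₁ the circular-orbit speed is v₁ = √(μ/r₁) = 7.7419 km/s.
Transfer-orbit speed at r₁ (vis-viva): v_p = √[μ(2/r₁ − 1/a_t)] = 10.314 km/s.
First burn Δv₁ = |v_p − v₁| = 2.572 km/s.
At r₂, v₂ = √(μ/r₂) = 2.757 km/s.
Transfer-orbit speed at r₂: v_a = √[μ(2/r₂ − 1/a_t)] = 1.308 km/s.
Second burn Δv₂ = |v₂ − v_a| = 1.449 km/s.
Total Δv = Δv₁ + Δv₂ = 4.021 km/s.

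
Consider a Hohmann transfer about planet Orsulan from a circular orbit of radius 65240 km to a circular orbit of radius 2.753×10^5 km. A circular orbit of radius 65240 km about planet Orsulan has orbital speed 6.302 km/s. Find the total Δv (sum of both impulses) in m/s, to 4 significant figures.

Δv = 2880 m/s

From the circular-orbit relation v² = μ/r at r = 65240 km: μ = v²r = (6.302)² × 65240 = 2.59102×10^6 km³/s².
Semi-major axis of the transfer orbit: a_t = (65240 + 2.753×10^5)/2 = 1.7027×10^5 km.
At r₁ the circular-orbit speed is v₁ = √(μ/r₁) = 6.302 km/s.
Transfer-orbit speed at r₁ (vis-viva): v_p = √[μ(2/r₁ − 1/a_t)] = 8.013 km/s.
First burn Δv₁ = |v_p − v₁| = 1.711 km/s.
Circular speed at r₂: v₂ = √(μ/r₂) = 3.068 km/s.
Transfer-orbit speed at r₂: v_a = √[μ(2/r₂ − 1/a_t)] = 1.899 km/s.
Second burn Δv₂ = |v₂ − v_a| = 1.169 km/s.
Δv = Δv₁ + Δv₂ = 1.711 + 1.169 = 2.880 km/s.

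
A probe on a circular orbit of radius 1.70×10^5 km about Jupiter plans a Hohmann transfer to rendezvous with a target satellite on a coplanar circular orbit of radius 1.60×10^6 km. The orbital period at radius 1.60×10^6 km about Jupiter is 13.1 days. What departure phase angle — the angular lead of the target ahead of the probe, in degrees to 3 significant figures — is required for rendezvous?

From Kepler's third law T² = 4π²r³/μ at r = 1.60×10^6 km, T = 13.1 days = 13.1 × 86400 s = 1.13184×10^6 s: μ = 4π²r³/T² = 1.26226×10^8 km³/s².
Transfer-ellipse semi-major axis a_t = (r₁ + r₂)/2 = (1.700×10^5 + 1.600×10^6)/2 = 8.850×10^5 km.
Transfer time t = π√(a_t³/μ) = 2.32804×10^5 s.
The target's mean motion on its circular orbit is ω₂ = √(μ/r₂³) = 5.55130×10^-6 rad/s.
Angle swept by the target during transfer: ω₂·t = 1.2924 rad = 74.05°.
The probe traverses 180° on the transfer ellipse, so the target must lead by 180° − 74.05° = 106°.

φ = 106°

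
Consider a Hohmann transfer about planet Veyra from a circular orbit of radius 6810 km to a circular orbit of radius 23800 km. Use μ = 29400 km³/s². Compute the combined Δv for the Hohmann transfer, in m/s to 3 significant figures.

Semi-major axis of the transfer orbit: a_t = (6810 + 23800)/2 = 15305 km.
Circular speed at r₁: v₁ = √(μ/r₁) = √(29400/6810) = 2.0778 km/s.
On the transfer ellipse at r₁, vis-viva gives v_p = √[μ(2/r₁ − 1/a_t)] = 2.5910 km/s.
First burn Δv₁ = |v_p − v₁| = 0.5132 km/s.
Circular speed at r₂: v₂ = √(μ/r₂) = 1.11144 km/s.
Transfer-orbit speed at r₂: v_a = √[μ(2/r₂ − 1/a_t)] = 0.741382 km/s.
Second burn Δv₂ = |v₂ − v_a| = 0.3701 km/s.
Δv = Δv₁ + Δv₂ = 0.5132 + 0.3701 = 0.8833 km/s.

Δv = 883 m/s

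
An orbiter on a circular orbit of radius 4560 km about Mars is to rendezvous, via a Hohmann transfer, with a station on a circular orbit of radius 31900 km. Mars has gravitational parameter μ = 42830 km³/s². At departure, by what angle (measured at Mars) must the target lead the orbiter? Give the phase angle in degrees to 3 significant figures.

The Hohmann ellipse has a_t = (r₁ + r₂)/2 = 18230 km.
The half-period of the transfer ellipse is t = π√(a_t³/μ) = 37364 s.
The target's mean motion on its circular orbit is ω₂ = √(μ/r₂³) = 3.6324×10^-5 rad/s.
Angle swept by the target during transfer: ω₂·t = 1.3572 rad = 77.76°.
Arrival is 180° from departure on the ellipse, so φ = 180° − 77.76° = 102°.

φ = 102°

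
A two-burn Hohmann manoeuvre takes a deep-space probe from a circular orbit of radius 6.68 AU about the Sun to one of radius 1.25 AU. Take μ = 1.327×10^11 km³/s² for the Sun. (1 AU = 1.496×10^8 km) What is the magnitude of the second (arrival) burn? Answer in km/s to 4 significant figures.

In km: r₁ = 6.68 × 1.496×10^8 = 9.99328×10^8 km; r₂ = 1.25 × 1.496×10^8 = 1.870×10^8 km.
The Hohmann ellipse has a_t = (r₁ + r₂)/2 = 5.93164×10^8 km.
On the circular orbit at r = 1.870×10^8 km, v_c = √(μ/r) = 26.639 km/s.
Transfer-orbit speed at the same r (vis-viva, a = a_t): v_t = √[μ(2/r − 1/a_t)] = 34.577 km/s.
Δv₂ = |v_t − v_c| = |34.577 − 26.639| = 7.938 km/s.

Δv₂ = 7.938 km/s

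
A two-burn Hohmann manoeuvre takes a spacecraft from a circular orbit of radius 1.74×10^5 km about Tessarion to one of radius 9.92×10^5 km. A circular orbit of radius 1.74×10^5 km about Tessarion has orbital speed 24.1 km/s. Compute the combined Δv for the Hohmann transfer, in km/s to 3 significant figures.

Δv = 11.9 km/s

From the circular-orbit relation v² = μ/r at r = 1.74×10^5 km: μ = v²r = (24.1)² × 1.74×10^5 = 1.01061×10^8 km³/s².
The Hohmann ellipse has a_t = (r₁ + r₂)/2 = 5.830×10^5 km.
Circular speed at r₁: v₁ = √(μ/r₁) = √(1.01061×10^8/1.740×10^5) = 24.100 km/s.
On the transfer ellipse at r₁, v² = μ(2/r − 1/a) gives v_p = √[μ(2/r₁ − 1/a_t)] = 31.437 km/s.
First burn Δv₁ = |v_p − v₁| = 7.337 km/s.
At r₂, v₂ = √(μ/r₂) = 10.093 km/s.
Transfer-orbit speed at r₂: v_a = √[μ(2/r₂ − 1/a_t)] = 5.5141 km/s.
Second burn Δv₂ = |v₂ − v_a| = 4.579 km/s.
Δv = Δv₁ + Δv₂ = 7.337 + 4.579 = 11.92 km/s.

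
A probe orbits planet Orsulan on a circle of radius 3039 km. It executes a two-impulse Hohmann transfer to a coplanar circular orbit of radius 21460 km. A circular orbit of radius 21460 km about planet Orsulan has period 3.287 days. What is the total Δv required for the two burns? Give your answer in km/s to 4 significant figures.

Δv = 0.6466 km/s

From Kepler's third law T² = 4π²r³/μ at r = 21460 km, T = 3.287 days = 3.287 × 86400 s = 2.839968×10^5 s: μ = 4π²r³/T² = 4837.51 km³/s².
Semi-major axis of the transfer orbit: a_t = (3039 + 21460)/2 = 12249.5 km.
Circular speed at r₁: v₁ = √(μ/r₁) = √(4837.51/3039) = 1.26167 km/s.
Transfer-orbit speed at r₁ (v² = μ(2/r − 1/a)): v_p = √[μ(2/r₁ − 1/a_t)] = 1.66994 km/s.
First burn Δv₁ = |v_p − v₁| = 0.4083 km/s.
At r₂, v₂ = √(μ/r₂) = 0.4748 km/s.
Transfer-orbit speed at r₂: v_a = √[μ(2/r₂ − 1/a_t)] = 0.2365 km/s.
Second burn Δv₂ = |v₂ − v_a| = 0.2383 km/s.
Δv = Δv₁ + Δv₂ = 0.4083 + 0.2383 = 0.6466 km/s.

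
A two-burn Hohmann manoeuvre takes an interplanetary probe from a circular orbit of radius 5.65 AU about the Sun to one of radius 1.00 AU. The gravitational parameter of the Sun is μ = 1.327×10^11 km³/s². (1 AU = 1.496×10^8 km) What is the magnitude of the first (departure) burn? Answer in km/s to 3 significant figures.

Δv₁ = 5.66 km/s

In km: r₁ = 5.65 × 1.496×10^8 = 8.4524×10^8 km; r₂ = 1.00 × 1.496×10^8 = 1.496×10^8 km.
Semi-major axis of the transfer orbit: a_t = (8.4524×10^8 + 1.496×10^8)/2 = 4.9742×10^8 km.
Circular speed at r = 8.4524×10^8 km: v_c = √(μ/r) = 12.5298 km/s.
Transfer-orbit speed at the same r (vis-viva, a = a_t): v_t = √[μ(2/r − 1/a_t)] = 6.87147 km/s.
Δv₁ = |v_t − v_c| = |6.87147 − 12.5298| = 5.658 km/s.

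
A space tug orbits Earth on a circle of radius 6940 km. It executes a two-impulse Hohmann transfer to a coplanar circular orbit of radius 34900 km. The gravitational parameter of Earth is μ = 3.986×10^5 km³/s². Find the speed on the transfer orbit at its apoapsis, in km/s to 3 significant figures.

v = 1.95 km/s

Transfer-ellipse semi-major axis a_t = (r₁ + r₂)/2 = (6940 + 34900)/2 = 20920 km.
The apoapsis of the transfer ellipse is at r = 34900 km.
From the vis-viva equation, v = √[μ(2/r − 1/a_t)] = 1.947 km/s.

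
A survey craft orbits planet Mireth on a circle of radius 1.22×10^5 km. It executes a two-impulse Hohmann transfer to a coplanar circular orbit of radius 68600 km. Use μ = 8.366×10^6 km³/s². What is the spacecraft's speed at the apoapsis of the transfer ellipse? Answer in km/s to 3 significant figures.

Semi-major axis of the transfer orbit: a_t = (1.220×10^5 + 68600)/2 = 95300 km.
At apoapsis, r = 1.220×10^5 km.
Applying v² = μ(2/r − 1/a_t): v = 7.026 km/s.

v = 7.03 km/s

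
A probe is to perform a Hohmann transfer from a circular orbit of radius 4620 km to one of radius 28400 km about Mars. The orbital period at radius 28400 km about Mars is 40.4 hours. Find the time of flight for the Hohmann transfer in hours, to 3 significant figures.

From Kepler's third law T² = 4π²r³/μ at r = 28400 km, T = 40.4 hours = 40.4 × 3600 s = 1.4544×10^5 s: μ = 4π²r³/T² = 42751.1 km³/s².
Transfer-ellipse semi-major axis a_t = (r₁ + r₂)/2 = (4620 + 28400)/2 = 16510 km.
Half the transfer-orbit period gives t = π√(a_t³/μ) = 32230 s.
Converting: 32230 s ÷ 3600 s/hour = 8.95 hours.

t = 8.95 hours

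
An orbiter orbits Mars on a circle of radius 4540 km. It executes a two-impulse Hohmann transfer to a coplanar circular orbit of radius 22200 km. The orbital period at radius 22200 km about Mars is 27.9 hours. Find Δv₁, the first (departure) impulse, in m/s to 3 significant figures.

From Kepler's third law T² = 4π²r³/μ at r = 22200 km, T = 27.9 hours = 27.9 × 3600 s = 1.0044×10^5 s: μ = 4π²r³/T² = 42815.9 km³/s².
The Hohmann ellipse has a_t = (r₁ + r₂)/2 = 13370 km.
On the circular orbit at r = 4540 km, v_c = √(μ/r) = 3.0710 km/s.
Transfer-orbit speed at the same r (vis-viva, a = a_t): v_t = √[μ(2/r − 1/a_t)] = 3.9572 km/s.
Δv₁ = |v_t − v_c| = |3.9572 − 3.0710| = 0.8862 km/s.

Δv₁ = 886 m/s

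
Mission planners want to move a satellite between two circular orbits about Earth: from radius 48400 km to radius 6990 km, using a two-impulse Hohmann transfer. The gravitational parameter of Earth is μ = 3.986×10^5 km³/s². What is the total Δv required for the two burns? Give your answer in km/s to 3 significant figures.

Transfer-ellipse semi-major axis a_t = (r₁ + r₂)/2 = (48400 + 6990)/2 = 27695 km.
Circular speed at r₁: v₁ = √(μ/r₁) = √(3.986×10^5/48400) = 2.870 km/s.
Transfer-orbit speed at r₁ (v² = μ(2/r − 1/a)): v_a = √[μ(2/r₁ − 1/a_t)] = 1.442 km/s.
First burn Δv₁ = |v_a − v₁| = 1.428 km/s.
At r₂, v₂ = √(μ/r₂) = 7.5514 km/s.
Transfer-orbit speed at r₂: v_p = √[μ(2/r₂ − 1/a_t)] = 9.9828 km/s.
Second burn Δv₂ = |v₂ − v_p| = 2.431 km/s.
Total Δv = Δv₁ + Δv₂ = 3.859 km/s.

Δv = 3.86 km/s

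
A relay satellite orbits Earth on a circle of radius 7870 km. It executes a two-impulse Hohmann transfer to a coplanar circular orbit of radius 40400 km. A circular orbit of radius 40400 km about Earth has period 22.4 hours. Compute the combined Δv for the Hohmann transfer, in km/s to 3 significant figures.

From Kepler's third law T² = 4π²r³/μ at r = 40400 km, T = 22.4 hours = 22.4 × 3600 s = 80640 s: μ = 4π²r³/T² = 4.00316×10^5 km³/s².
Transfer-ellipse semi-major axis a_t = (r₁ + r₂)/2 = (7870 + 40400)/2 = 24135 km.
At r₁ the circular-orbit speed is v₁ = √(μ/r₁) = 7.1320 km/s.
Transfer-orbit speed at r₁ (vis-viva equation): v_p = √[μ(2/r₁ − 1/a_t)] = 9.2274 km/s.
First burn Δv₁ = |v_p − v₁| = 2.0954 km/s.
Circular speed at r₂: v₂ = √(μ/r₂) = 3.1478 km/s.
Transfer-orbit speed at r₂: v_a = √[μ(2/r₂ − 1/a_t)] = 1.7975 km/s.
Second burn Δv₂ = |v₂ − v_a| = 1.3503 km/s.
Total Δv = Δv₁ + Δv₂ = 3.446 km/s.

Δv = 3.45 km/s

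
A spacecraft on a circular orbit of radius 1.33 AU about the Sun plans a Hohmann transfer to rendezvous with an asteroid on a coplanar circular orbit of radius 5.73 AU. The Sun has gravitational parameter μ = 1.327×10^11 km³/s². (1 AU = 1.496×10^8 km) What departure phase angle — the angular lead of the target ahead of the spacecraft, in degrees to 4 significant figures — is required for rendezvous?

In km: r₁ = 1.33 × 1.496×10^8 = 1.98968×10^8 km; r₂ = 5.73 × 1.496×10^8 = 8.57208×10^8 km.
Semi-major axis of the transfer orbit: a_t = (1.98968×10^8 + 8.57208×10^8)/2 = 5.28088×10^8 km.
Transfer time t = π√(a_t³/μ) = 1.0466×10^8 s.
Target angular speed ω₂ = √(μ/r₂³) = 1.4515×10^-8 rad/s.
Angle swept by the target during transfer: ω₂·t = 1.5191 rad = 87.04°.
Arrival is 180° from departure on the ellipse, so φ = 180° − 87.04° = 92.96°.

φ = 92.96°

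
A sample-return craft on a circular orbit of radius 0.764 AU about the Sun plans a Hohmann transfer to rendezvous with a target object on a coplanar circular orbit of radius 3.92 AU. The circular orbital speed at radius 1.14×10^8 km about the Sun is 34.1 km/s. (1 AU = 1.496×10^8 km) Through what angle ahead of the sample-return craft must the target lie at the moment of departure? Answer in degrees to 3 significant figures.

From the circular-orbit relation v² = μ/r at r = 1.14×10^8 km: μ = v²r = (34.1)² × 1.14×10^8 = 1.32560×10^11 km³/s².
In km: r₁ = 0.764 × 1.496×10^8 = 1.142944×10^8 km; r₂ = 3.92 × 1.496×10^8 = 5.86432×10^8 km.
Transfer-ellipse semi-major axis a_t = (r₁ + r₂)/2 = (1.142944×10^8 + 5.86432×10^8)/2 = 3.503632×10^8 km.
The half-period of the transfer ellipse is t = π√(a_t³/μ) = 5.6588×10^7 s.
The target's mean motion on its circular orbit is ω₂ = √(μ/r₂³) = 2.5638×10^-8 rad/s.
Angle swept by the target during transfer: ω₂·t = 1.4508 rad = 83.12°.
The sample-return craft traverses 180° on the transfer ellipse, so the target must lead by 180° − 83.12° = 96.9°.

φ = 96.9°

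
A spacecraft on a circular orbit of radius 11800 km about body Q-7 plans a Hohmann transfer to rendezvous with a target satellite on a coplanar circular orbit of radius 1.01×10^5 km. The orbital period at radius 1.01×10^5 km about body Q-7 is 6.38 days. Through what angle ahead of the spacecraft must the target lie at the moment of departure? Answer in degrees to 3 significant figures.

From Kepler's third law T² = 4π²r³/μ at r = 1.01×10^5 km, T = 6.38 days = 6.38 × 86400 s = 5.51232×10^5 s: μ = 4π²r³/T² = 1.33861×10^5 km³/s².
Semi-major axis of the transfer orbit: a_t = (11800 + 1.010×10^5)/2 = 56400 km.
Transfer time t = π√(a_t³/μ) = 1.150×10^5 s.
Target angular speed ω₂ = √(μ/r₂³) = 1.140×10^-5 rad/s.
Angle swept by the target during transfer: ω₂·t = 1.311 rad = 75.11°.
Arrival is 180° from departure on the ellipse, so φ = 180° − 75.11° = 105°.

φ = 105°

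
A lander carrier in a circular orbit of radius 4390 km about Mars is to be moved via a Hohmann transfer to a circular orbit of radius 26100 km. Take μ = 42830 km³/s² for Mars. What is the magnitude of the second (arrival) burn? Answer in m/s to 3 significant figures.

The Hohmann ellipse has a_t = (r₁ + r₂)/2 = 15245 km.
Circular speed at r = 26100 km: v_c = √(μ/r) = 1.281 km/s.
Transfer-orbit speed at the same r (vis-viva, a = a_t): v_t = √[μ(2/r − 1/a_t)] = 0.6874 km/s.
Δv₂ = |v_t − v_c| = |0.6874 − 1.281| = 0.5936 km/s.

Δv₂ = 594 m/s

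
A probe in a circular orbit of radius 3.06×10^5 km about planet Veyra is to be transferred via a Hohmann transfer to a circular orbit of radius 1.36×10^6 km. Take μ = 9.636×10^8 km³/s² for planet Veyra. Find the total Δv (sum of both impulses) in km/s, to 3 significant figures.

The Hohmann ellipse has a_t = (r₁ + r₂)/2 = 8.330×10^5 km.
Circular speed at r₁: v₁ = √(μ/r₁) = √(9.636×10^8/3.060×10^5) = 56.11613 km/s.
Transfer-orbit speed at r₁ (vis-viva): v_p = √[μ(2/r₁ − 1/a_t)] = 71.70256 km/s.
First burn Δv₁ = |v_p − v₁| = 15.586 km/s.
At r₂, v₂ = √(μ/r₂) = 26.618 km/s.
Transfer-orbit speed at r₂: v_a = √[μ(2/r₂ − 1/a_t)] = 16.133 km/s.
Second burn Δv₂ = |v₂ − v_a| = 10.485 km/s.
Δv = Δv₁ + Δv₂ = 15.586 + 10.485 = 26.07 km/s.

Δv = 26.1 km/s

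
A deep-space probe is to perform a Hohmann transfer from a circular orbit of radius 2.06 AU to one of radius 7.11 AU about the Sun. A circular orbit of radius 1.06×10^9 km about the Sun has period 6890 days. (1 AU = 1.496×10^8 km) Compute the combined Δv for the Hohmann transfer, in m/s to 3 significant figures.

Δv = 8770 m/s

From Kepler's third law T² = 4π²r³/μ at r = 1.06×10^9 km, T = 6890 days = 6890 × 86400 s = 5.95296×10^8 s: μ = 4π²r³/T² = 1.32682×10^11 km³/s².
In km: r₁ = 2.06 × 1.496×10^8 = 3.08176×10^8 km; r₂ = 7.11 × 1.496×10^8 = 1.063656×10^9 km.
Semi-major axis of the transfer orbit: a_t = (3.08176×10^8 + 1.063656×10^9)/2 = 6.85916×10^8 km.
At r₁ the circular-orbit speed is v₁ = √(μ/r₁) = 20.7494 km/s.
On the transfer ellipse at r₁, vis-viva gives v_p = √[μ(2/r₁ − 1/a_t)] = 25.8387 km/s.
First burn Δv₁ = |v_p − v₁| = 5.0893 km/s.
At r₂, v₂ = √(μ/r₂) = 11.16876 km/s.
Transfer-orbit speed at r₂: v_a = √[μ(2/r₂ − 1/a_t)] = 7.486331 km/s.
Second burn Δv₂ = |v₂ − v_a| = 3.6824 km/s.
Δv = Δv₁ + Δv₂ = 5.0893 + 3.6824 = 8.772 km/s.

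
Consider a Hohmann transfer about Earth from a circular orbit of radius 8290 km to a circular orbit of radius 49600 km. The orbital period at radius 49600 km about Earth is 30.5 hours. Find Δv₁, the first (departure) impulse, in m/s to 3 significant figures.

Δv₁ = 2150 m/s

From Kepler's third law T² = 4π²r³/μ at r = 49600 km, T = 30.5 hours = 30.5 × 3600 s = 1.098×10^5 s: μ = 4π²r³/T² = 3.99577×10^5 km³/s².
Semi-major axis of the transfer orbit: a_t = (8290 + 49600)/2 = 28945 km.
Circular speed at r = 8290 km: v_c = √(μ/r) = 6.9426 km/s.
Transfer-orbit speed at the same r (vis-viva, a = a_t): v_t = √[μ(2/r − 1/a_t)] = 9.0882 km/s.
Δv₁ = |v_t − v_c| = |9.0882 − 6.9426| = 2.146 km/s.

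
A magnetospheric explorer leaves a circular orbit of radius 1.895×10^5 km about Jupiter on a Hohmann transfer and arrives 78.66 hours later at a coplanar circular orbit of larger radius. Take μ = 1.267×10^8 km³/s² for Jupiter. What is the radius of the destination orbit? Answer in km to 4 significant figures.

r₂ = 1.830×10^6 km

Transfer time t = 78.66 hours = 2.83176×10^5 s, and t = π√(a_t³/μ).
So a_t = (μ t²/π²)^(1/3) = (1.267×10^8 × (2.83176×10^5)² / π²)^(1/3) = 1.0097×10^6 km.
Since a_t = (r₁ + r₂)/2, r₂ = 2a_t − r₁ = 2×1.0097×10^6 − 1.895×10^5 = 1.8299×10^6 km.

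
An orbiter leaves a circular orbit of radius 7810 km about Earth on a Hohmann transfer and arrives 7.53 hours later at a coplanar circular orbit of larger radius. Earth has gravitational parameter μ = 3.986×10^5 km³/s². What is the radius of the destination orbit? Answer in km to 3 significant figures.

r₂ = 54100 km

Transfer time t = 7.53 hours = 27108 s, and t = π√(a_t³/μ).
So a_t = (μ t²/π²)^(1/3) = (3.986×10^5 × (27108)² / π²)^(1/3) = 30961 km.
Since a_t = (r₁ + r₂)/2, r₂ = 2a_t − r₁ = 2×30961 − 7810 = 54112 km.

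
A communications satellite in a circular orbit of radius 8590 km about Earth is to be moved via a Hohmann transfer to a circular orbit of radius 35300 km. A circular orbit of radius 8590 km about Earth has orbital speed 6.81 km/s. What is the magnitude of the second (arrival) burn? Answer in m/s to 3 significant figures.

Δv₂ = 1260 m/s

From the circular-orbit relation v² = μ/r at r = 8590 km: μ = v²r = (6.81)² × 8590 = 3.98371×10^5 km³/s².
Semi-major axis of the transfer orbit: a_t = (8590 + 35300)/2 = 21945 km.
Circular speed at r = 35300 km: v_c = √(μ/r) = 3.3594 km/s.
Transfer-orbit speed at the same r (vis-viva, a = a_t): v_t = √[μ(2/r − 1/a_t)] = 2.1018 km/s.
Δv₂ = |v_t − v_c| = |2.1018 − 3.3594| = 1.258 km/s.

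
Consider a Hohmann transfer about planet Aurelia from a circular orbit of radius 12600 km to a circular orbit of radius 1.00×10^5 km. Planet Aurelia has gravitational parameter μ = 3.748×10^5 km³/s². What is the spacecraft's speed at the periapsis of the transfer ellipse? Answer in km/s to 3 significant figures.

Transfer-ellipse semi-major axis a_t = (r₁ + r₂)/2 = (12600 + 1.000×10^5)/2 = 56300 km.
At periapsis, r = 12600 km.
Vis-viva: v = √[μ(2/r − 1/a_t)] = √[3.748×10^5 × (2/12600 − 1/56300)] = 7.269 km/s.

v = 7.27 km/s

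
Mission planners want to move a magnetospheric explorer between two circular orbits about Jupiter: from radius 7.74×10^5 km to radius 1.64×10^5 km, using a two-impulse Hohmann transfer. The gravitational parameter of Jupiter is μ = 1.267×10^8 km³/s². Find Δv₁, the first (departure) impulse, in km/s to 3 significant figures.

Semi-major axis of the transfer orbit: a_t = (7.740×10^5 + 1.640×10^5)/2 = 4.690×10^5 km.
Circular speed at r = 7.740×10^5 km: v_c = √(μ/r) = 12.7943 km/s.
Transfer-orbit speed at the same r (vis-viva, a = a_t): v_t = √[μ(2/r − 1/a_t)] = 7.56577 km/s.
Δv₁ = |v_t − v_c| = |7.56577 − 12.7943| = 5.229 km/s.

Δv₁ = 5.23 km/s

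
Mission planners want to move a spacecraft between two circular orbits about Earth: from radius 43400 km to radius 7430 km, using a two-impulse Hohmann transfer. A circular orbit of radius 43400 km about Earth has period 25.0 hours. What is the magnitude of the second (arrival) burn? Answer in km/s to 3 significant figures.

Δv₂ = 2.25 km/s

From Kepler's third law T² = 4π²r³/μ at r = 43400 km, T = 25.0 hours = 25.0 × 3600 s = 90000 s: μ = 4π²r³/T² = 3.98423×10^5 km³/s².
The Hohmann ellipse has a_t = (r₁ + r₂)/2 = 25415 km.
Circular speed at r = 7430 km: v_c = √(μ/r) = 7.323 km/s.
Vis-viva on the transfer ellipse at r = 7430 km gives v_t = √[μ(2/r − 1/a_t)] = 9.569 km/s.
Δv₂ = |v_t − v_c| = |9.569 − 7.323| = 2.246 km/s.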